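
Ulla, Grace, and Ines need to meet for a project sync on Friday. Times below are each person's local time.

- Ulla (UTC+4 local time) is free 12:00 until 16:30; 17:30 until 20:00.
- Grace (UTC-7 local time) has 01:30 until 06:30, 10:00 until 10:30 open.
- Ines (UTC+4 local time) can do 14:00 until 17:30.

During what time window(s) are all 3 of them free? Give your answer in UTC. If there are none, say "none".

10:00-12:30

Ulla in UTC: 08:00-12:30, 13:30-16:00 (subtract 4h to convert from UTC+4).
Grace in UTC: 08:30-13:30, 17:00-17:30 (add 7h to convert from UTC-7).
Ines in UTC: 10:00-13:30 (subtract 4h to convert from UTC+4).
Ulla ∩ Grace: 08:30-12:30.
Ulla ∩ Grace ∩ Ines: 10:00-12:30.
So the common availability across everyone is 10:00-12:30.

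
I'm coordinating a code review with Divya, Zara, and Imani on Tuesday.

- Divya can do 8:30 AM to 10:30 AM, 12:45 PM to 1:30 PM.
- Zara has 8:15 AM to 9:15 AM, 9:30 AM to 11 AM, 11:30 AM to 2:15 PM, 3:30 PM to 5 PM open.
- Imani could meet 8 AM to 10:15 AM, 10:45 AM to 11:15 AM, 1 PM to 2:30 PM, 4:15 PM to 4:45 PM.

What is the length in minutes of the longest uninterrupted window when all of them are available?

45

Divya ∩ Zara: 08:30-09:15, 09:30-10:30, 12:45-13:30.
Divya ∩ Zara ∩ Imani: 08:30-09:15, 09:30-10:15, 13:00-13:30.
So the common availability across everyone is 08:30-09:15, 09:30-10:15, 13:00-13:30.
The longest is 08:30-09:15 at 45 minutes.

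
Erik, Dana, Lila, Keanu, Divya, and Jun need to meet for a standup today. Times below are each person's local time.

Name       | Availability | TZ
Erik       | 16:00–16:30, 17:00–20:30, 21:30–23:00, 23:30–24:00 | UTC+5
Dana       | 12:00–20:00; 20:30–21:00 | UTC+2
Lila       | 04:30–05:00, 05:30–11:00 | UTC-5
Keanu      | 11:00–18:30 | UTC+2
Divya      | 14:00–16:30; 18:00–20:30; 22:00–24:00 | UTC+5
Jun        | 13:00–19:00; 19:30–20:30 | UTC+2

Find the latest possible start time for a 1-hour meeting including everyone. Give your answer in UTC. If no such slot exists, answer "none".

14:30

Erik in UTC: 11:00-11:30, 12:00-15:30, 16:30-18:00, 18:30-19:00 (subtract 5h to convert from UTC+5).
Dana in UTC: 10:00-18:00, 18:30-19:00 (subtract 2h to convert from UTC+2).
Lila in UTC: 09:30-10:00, 10:30-16:00 (add 5h to convert from UTC-5).
Keanu in UTC: 09:00-16:30 (subtract 2h to convert from UTC+2).
Divya in UTC: 09:00-11:30, 13:00-15:30, 17:00-19:00 (subtract 5h to convert from UTC+5).
Jun in UTC: 11:00-17:00, 17:30-18:30 (subtract 2h to convert from UTC+2).
Erik ∩ Dana: 11:00-11:30, 12:00-15:30, 16:30-18:00, 18:30-19:00.
Erik ∩ Dana ∩ Lila: 11:00-11:30, 12:00-15:30.
Erik ∩ Dana ∩ Lila ∩ Keanu: 11:00-11:30, 12:00-15:30.
Erik ∩ Dana ∩ Lila ∩ Keanu ∩ Divya: 11:00-11:30, 13:00-15:30.
Erik ∩ Dana ∩ Lila ∩ Keanu ∩ Divya ∩ Jun: 11:00-11:30, 13:00-15:30.
Those are the intersection windows.
The last common window of at least 60 minutes is 13:00-15:30; a 60-minute meeting can start as late as 14:30 and still end by 15:30.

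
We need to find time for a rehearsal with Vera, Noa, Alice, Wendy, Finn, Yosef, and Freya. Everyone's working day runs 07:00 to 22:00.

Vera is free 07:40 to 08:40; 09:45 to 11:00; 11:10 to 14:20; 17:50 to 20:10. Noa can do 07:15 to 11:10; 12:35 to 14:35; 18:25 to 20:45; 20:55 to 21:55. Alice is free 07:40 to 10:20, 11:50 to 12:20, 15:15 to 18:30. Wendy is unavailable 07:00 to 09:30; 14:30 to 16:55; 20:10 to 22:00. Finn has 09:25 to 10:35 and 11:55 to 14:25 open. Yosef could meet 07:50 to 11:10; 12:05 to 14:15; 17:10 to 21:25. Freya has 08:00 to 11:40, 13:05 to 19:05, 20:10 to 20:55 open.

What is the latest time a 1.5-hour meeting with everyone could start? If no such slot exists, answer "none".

none

Vera free: 07:40-08:40, 09:45-11:00, 11:10-14:20, 17:50-20:10.
Noa free: 07:15-11:10, 12:35-14:35, 18:25-20:45, 20:55-21:55.
Alice free: 07:40-10:20, 11:50-12:20, 15:15-18:30.
Wendy free: 09:30-14:30, 16:55-20:10 (invert busy blocks within the working day).
Finn free: 09:25-10:35, 11:55-14:25.
Yosef free: 07:50-11:10, 12:05-14:15, 17:10-21:25.
Freya free: 08:00-11:40, 13:05-19:05, 20:10-20:55.
Vera ∩ Noa: 07:40-08:40, 09:45-11:00, 12:35-14:20, 18:25-20:10.
Vera ∩ Noa ∩ Alice: 07:40-08:40, 09:45-10:20, 18:25-18:30.
Vera ∩ Noa ∩ Alice ∩ Wendy: 09:45-10:20, 18:25-18:30.
Vera ∩ Noa ∩ Alice ∩ Wendy ∩ Finn: 09:45-10:20.
Vera ∩ Noa ∩ Alice ∩ Wendy ∩ Finn ∩ Yosef: 09:45-10:20.
Vera ∩ Noa ∩ Alice ∩ Wendy ∩ Finn ∩ Yosef ∩ Freya: 09:45-10:20.
Those are the intersection windows.
No common window is at least 90 minutes long.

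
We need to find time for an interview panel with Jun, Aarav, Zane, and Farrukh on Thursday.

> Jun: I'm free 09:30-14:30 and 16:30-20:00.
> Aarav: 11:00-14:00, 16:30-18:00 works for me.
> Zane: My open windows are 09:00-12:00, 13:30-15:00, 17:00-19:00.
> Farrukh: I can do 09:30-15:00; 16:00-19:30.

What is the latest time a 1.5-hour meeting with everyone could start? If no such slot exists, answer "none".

Jun ∩ Aarav: 11:00-14:00, 16:30-18:00.
Jun ∩ Aarav ∩ Zane: 11:00-12:00, 13:30-14:00, 17:00-18:00.
Jun ∩ Aarav ∩ Zane ∩ Farrukh: 11:00-12:00, 13:30-14:00, 17:00-18:00.
No common window is at least 90 minutes long.

none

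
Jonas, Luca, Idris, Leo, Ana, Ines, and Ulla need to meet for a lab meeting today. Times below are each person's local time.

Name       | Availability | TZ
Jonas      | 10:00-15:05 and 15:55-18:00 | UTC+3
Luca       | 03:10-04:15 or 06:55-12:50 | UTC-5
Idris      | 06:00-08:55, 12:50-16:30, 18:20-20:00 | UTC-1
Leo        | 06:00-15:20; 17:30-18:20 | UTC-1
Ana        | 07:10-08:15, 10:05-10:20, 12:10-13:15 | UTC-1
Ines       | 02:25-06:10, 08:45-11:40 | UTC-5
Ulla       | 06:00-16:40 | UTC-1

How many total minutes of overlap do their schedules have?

Jonas in UTC: 07:00-12:05, 12:55-15:00 (subtract 3h to convert from UTC+3).
Luca in UTC: 08:10-09:15, 11:55-17:50 (add 5h to convert from UTC-5).
Idris in UTC: 07:00-09:55, 13:50-17:30, 19:20-21:00 (add 1h to convert from UTC-1).
Leo in UTC: 07:00-16:20, 18:30-19:20 (add 1h to convert from UTC-1).
Ana in UTC: 08:10-09:15, 11:05-11:20, 13:10-14:15 (add 1h to convert from UTC-1).
Ines in UTC: 07:25-11:10, 13:45-16:40 (add 5h to convert from UTC-5).
Ulla in UTC: 07:00-17:40 (add 1h to convert from UTC-1).
Jonas ∩ Luca: 08:10-09:15, 11:55-12:05, 12:55-15:00.
Jonas ∩ Luca ∩ Idris: 08:10-09:15, 13:50-15:00.
Jonas ∩ Luca ∩ Idris ∩ Leo: 08:10-09:15, 13:50-15:00.
Jonas ∩ Luca ∩ Idris ∩ Leo ∩ Ana: 08:10-09:15, 13:50-14:15.
Jonas ∩ Luca ∩ Idris ∩ Leo ∩ Ana ∩ Ines: 08:10-09:15, 13:50-14:15.
Jonas ∩ Luca ∩ Idris ∩ Leo ∩ Ana ∩ Ines ∩ Ulla: 08:10-09:15, 13:50-14:15.
Summing the common windows: 65 + 25 = 90 minutes.

90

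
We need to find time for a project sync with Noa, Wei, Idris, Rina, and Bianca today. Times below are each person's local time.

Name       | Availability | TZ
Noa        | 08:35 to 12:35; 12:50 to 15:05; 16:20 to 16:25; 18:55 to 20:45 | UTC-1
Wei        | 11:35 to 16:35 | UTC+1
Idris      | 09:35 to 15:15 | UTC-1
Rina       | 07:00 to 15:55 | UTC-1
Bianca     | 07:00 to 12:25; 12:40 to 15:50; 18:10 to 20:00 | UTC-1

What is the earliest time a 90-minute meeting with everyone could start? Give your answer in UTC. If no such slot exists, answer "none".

Noa in UTC: 09:35-13:35, 13:50-16:05, 17:20-17:25, 19:55-21:45 (add 1h to convert from UTC-1).
Wei in UTC: 10:35-15:35 (subtract 1h to convert from UTC+1).
Idris in UTC: 10:35-16:15 (add 1h to convert from UTC-1).
Rina in UTC: 08:00-16:55 (add 1h to convert from UTC-1).
Bianca in UTC: 08:00-13:25, 13:40-16:50, 19:10-21:00 (add 1h to convert from UTC-1).
Noa ∩ Wei: 10:35-13:35, 13:50-15:35.
Noa ∩ Wei ∩ Idris: 10:35-13:35, 13:50-15:35.
Noa ∩ Wei ∩ Idris ∩ Rina: 10:35-13:35, 13:50-15:35.
Noa ∩ Wei ∩ Idris ∩ Rina ∩ Bianca: 10:35-13:25, 13:50-15:35.
The first common window of at least 90 minutes is 10:35-13:25, so the earliest start is 10:35.

10:35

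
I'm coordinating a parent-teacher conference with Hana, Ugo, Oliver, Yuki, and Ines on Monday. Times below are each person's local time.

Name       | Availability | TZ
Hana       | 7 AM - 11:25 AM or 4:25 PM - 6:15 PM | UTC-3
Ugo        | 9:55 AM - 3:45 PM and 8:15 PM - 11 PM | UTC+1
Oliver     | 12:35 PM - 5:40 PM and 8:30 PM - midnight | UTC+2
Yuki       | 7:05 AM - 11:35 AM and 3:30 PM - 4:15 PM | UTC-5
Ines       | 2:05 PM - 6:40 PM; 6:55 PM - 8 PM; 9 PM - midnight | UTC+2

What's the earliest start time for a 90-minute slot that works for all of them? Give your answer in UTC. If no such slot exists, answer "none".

Hana in UTC: 10:00-14:25, 19:25-21:15 (add 3h to convert from UTC-3).
Ugo in UTC: 08:55-14:45, 19:15-22:00 (subtract 1h to convert from UTC+1).
Oliver in UTC: 10:35-15:40, 18:30-22:00 (subtract 2h to convert from UTC+2).
Yuki in UTC: 12:05-16:35, 20:30-21:15 (add 5h to convert from UTC-5).
Ines in UTC: 12:05-16:40, 16:55-18:00, 19:00-22:00 (subtract 2h to convert from UTC+2).
Hana ∩ Ugo: 10:00-14:25, 19:25-21:15.
Hana ∩ Ugo ∩ Oliver: 10:35-14:25, 19:25-21:15.
Hana ∩ Ugo ∩ Oliver ∩ Yuki: 12:05-14:25, 20:30-21:15.
Hana ∩ Ugo ∩ Oliver ∩ Yuki ∩ Ines: 12:05-14:25, 20:30-21:15.
The first common window of at least 90 minutes is 12:05-14:25, so the earliest start is 12:05.

12:05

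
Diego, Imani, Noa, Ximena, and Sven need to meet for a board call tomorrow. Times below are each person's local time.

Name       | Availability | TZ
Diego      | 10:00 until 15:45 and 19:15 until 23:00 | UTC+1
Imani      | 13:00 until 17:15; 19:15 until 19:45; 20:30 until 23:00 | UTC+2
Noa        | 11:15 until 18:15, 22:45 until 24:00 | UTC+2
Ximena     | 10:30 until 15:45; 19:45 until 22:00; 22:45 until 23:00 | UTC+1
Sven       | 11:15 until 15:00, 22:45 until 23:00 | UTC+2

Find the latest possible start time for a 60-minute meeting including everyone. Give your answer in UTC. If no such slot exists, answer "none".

12:00

Diego in UTC: 09:00-14:45, 18:15-22:00 (subtract 1h to convert from UTC+1).
Imani in UTC: 11:00-15:15, 17:15-17:45, 18:30-21:00 (subtract 2h to convert from UTC+2).
Noa in UTC: 09:15-16:15, 20:45-22:00 (subtract 2h to convert from UTC+2).
Ximena in UTC: 09:30-14:45, 18:45-21:00, 21:45-22:00 (subtract 1h to convert from UTC+1).
Sven in UTC: 09:15-13:00, 20:45-21:00 (subtract 2h to convert from UTC+2).
Diego ∩ Imani: 11:00-14:45, 18:30-21:00.
Diego ∩ Imani ∩ Noa: 11:00-14:45, 20:45-21:00.
Diego ∩ Imani ∩ Noa ∩ Ximena: 11:00-14:45, 20:45-21:00.
Diego ∩ Imani ∩ Noa ∩ Ximena ∩ Sven: 11:00-13:00, 20:45-21:00.
The last common window of at least 60 minutes is 11:00-13:00; a 60-minute meeting can start as late as 12:00 and still end by 13:00.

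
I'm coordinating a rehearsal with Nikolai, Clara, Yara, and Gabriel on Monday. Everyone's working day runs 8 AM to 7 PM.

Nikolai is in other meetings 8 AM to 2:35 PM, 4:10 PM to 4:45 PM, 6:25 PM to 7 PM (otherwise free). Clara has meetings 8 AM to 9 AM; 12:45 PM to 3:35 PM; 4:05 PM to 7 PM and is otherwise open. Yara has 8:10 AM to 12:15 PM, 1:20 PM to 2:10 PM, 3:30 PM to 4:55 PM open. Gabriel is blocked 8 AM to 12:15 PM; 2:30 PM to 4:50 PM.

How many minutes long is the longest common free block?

0

Nikolai free: 14:35-16:10, 16:45-18:25 (invert busy blocks within the working day).
Clara free: 09:00-12:45, 15:35-16:05 (invert busy blocks within the working day).
Yara free: 08:10-12:15, 13:20-14:10, 15:30-16:55.
Gabriel free: 12:15-14:30, 16:50-19:00 (invert busy blocks within the working day).
Nikolai ∩ Clara: 15:35-16:05.
Nikolai ∩ Clara ∩ Yara: 15:35-16:05.
Nikolai ∩ Clara ∩ Yara ∩ Gabriel: ∅.
There is no time when everyone is free.
No common window exists, so the longest block is 0 minutes.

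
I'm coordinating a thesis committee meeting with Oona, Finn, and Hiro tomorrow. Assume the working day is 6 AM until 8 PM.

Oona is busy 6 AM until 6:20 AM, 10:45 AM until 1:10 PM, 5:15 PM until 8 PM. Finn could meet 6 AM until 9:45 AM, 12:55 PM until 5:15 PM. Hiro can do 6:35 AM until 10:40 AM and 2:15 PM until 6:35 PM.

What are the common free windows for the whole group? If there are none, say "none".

Oona free: 06:20-10:45, 13:10-17:15 (invert busy blocks within the working day).
Finn free: 06:00-09:45, 12:55-17:15.
Hiro free: 06:35-10:40, 14:15-18:35.
Oona ∩ Finn: 06:20-09:45, 13:10-17:15.
Oona ∩ Finn ∩ Hiro: 06:35-09:45, 14:15-17:15.
Those are the intersection windows.

06:35-09:45, 14:15-17:15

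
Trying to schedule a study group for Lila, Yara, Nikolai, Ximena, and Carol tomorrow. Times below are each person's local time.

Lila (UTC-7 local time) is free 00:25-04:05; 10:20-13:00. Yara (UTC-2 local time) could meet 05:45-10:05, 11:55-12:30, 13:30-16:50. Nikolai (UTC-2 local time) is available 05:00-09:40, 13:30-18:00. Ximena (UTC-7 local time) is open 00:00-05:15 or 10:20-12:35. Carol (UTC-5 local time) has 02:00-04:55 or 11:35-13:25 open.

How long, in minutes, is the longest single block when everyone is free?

Lila in UTC: 07:25-11:05, 17:20-20:00 (add 7h to convert from UTC-7).
Yara in UTC: 07:45-12:05, 13:55-14:30, 15:30-18:50 (add 2h to convert from UTC-2).
Nikolai in UTC: 07:00-11:40, 15:30-20:00 (add 2h to convert from UTC-2).
Ximena in UTC: 07:00-12:15, 17:20-19:35 (add 7h to convert from UTC-7).
Carol in UTC: 07:00-09:55, 16:35-18:25 (add 5h to convert from UTC-5).
Lila ∩ Yara: 07:45-11:05, 17:20-18:50.
Lila ∩ Yara ∩ Nikolai: 07:45-11:05, 17:20-18:50.
Lila ∩ Yara ∩ Nikolai ∩ Ximena: 07:45-11:05, 17:20-18:50.
Lila ∩ Yara ∩ Nikolai ∩ Ximena ∩ Carol: 07:45-09:55, 17:20-18:25.
The longest is 07:45-09:55 at 130 minutes.

130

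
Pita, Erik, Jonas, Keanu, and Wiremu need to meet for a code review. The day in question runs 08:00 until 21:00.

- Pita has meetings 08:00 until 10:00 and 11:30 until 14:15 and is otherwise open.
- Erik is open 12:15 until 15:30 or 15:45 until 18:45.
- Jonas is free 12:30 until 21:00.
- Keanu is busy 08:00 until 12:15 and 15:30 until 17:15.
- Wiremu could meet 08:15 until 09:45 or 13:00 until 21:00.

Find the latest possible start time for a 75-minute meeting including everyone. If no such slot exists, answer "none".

17:30

Pita free: 10:00-11:30, 14:15-21:00 (invert busy blocks within the working day).
Erik free: 12:15-15:30, 15:45-18:45.
Jonas free: 12:30-21:00.
Keanu free: 12:15-15:30, 17:15-21:00 (invert busy blocks within the working day).
Wiremu free: 08:15-09:45, 13:00-21:00.
Pita ∩ Erik: 14:15-15:30, 15:45-18:45.
Pita ∩ Erik ∩ Jonas: 14:15-15:30, 15:45-18:45.
Pita ∩ Erik ∩ Jonas ∩ Keanu: 14:15-15:30, 17:15-18:45.
Pita ∩ Erik ∩ Jonas ∩ Keanu ∩ Wiremu: 14:15-15:30, 17:15-18:45.
The last common window of at least 75 minutes is 17:15-18:45; a 75-minute meeting can start as late as 17:30 and still end by 18:45.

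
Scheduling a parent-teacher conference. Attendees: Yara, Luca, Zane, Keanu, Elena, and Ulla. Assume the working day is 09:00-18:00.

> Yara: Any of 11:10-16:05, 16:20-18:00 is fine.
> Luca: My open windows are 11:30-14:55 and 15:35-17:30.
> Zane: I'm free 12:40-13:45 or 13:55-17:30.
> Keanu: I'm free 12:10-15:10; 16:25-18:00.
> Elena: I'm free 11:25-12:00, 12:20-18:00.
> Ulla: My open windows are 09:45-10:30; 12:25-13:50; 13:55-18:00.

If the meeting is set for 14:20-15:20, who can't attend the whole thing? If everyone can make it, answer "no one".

Yara: free for 14:20-15:20. Luca: not fully free for 14:20-15:20. Zane: free for 14:20-15:20. Keanu: not fully free for 14:20-15:20. Elena: free for 14:20-15:20. Ulla: free for 14:20-15:20.

Keanu, Luca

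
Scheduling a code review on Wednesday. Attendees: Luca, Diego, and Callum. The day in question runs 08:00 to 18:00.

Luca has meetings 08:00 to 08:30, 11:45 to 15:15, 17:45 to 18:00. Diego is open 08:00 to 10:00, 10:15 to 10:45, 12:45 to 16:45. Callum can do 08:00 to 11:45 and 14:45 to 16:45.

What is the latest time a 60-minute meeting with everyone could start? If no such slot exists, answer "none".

Luca free: 08:30-11:45, 15:15-17:45 (invert busy blocks within the working day).
Diego free: 08:00-10:00, 10:15-10:45, 12:45-16:45.
Callum free: 08:00-11:45, 14:45-16:45.
Luca ∩ Diego: 08:30-10:00, 10:15-10:45, 15:15-16:45.
Luca ∩ Diego ∩ Callum: 08:30-10:00, 10:15-10:45, 15:15-16:45.
The last common window of at least 60 minutes is 15:15-16:45; a 60-minute meeting can start as late as 15:45 and still end by 16:45.

15:45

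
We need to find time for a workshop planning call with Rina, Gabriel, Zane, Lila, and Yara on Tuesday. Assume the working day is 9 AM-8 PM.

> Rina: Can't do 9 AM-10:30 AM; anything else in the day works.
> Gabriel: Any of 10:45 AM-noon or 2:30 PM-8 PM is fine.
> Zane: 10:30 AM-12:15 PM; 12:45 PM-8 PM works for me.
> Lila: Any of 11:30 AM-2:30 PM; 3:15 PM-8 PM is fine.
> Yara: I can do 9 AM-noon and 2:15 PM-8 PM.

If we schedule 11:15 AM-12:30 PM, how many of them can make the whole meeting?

1

Rina free: 10:30-20:00 (invert busy blocks within the working day).
Gabriel free: 10:45-12:00, 14:30-20:00.
Zane free: 10:30-12:15, 12:45-20:00.
Lila free: 11:30-14:30, 15:15-20:00.
Yara free: 09:00-12:00, 14:15-20:00.
Rina can make the full 11:15-12:30 slot — that's 1.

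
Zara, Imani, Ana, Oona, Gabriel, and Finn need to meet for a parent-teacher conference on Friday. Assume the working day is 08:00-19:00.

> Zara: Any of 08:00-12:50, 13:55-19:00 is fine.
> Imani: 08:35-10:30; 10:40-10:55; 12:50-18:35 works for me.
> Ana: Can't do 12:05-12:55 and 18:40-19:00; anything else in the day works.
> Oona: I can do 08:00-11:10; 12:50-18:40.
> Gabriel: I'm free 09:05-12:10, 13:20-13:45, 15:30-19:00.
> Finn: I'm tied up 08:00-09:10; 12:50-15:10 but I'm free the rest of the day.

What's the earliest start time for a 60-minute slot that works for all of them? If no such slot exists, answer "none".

Zara free: 08:00-12:50, 13:55-19:00.
Imani free: 08:35-10:30, 10:40-10:55, 12:50-18:35.
Ana free: 08:00-12:05, 12:55-18:40 (invert busy blocks within the working day).
Oona free: 08:00-11:10, 12:50-18:40.
Gabriel free: 09:05-12:10, 13:20-13:45, 15:30-19:00.
Finn free: 09:10-12:50, 15:10-19:00 (invert busy blocks within the working day).
Zara ∩ Imani: 08:35-10:30, 10:40-10:55, 13:55-18:35.
Zara ∩ Imani ∩ Ana: 08:35-10:30, 10:40-10:55, 13:55-18:35.
Zara ∩ Imani ∩ Ana ∩ Oona: 08:35-10:30, 10:40-10:55, 13:55-18:35.
Zara ∩ Imani ∩ Ana ∩ Oona ∩ Gabriel: 09:05-10:30, 10:40-10:55, 15:30-18:35.
Zara ∩ Imani ∩ Ana ∩ Oona ∩ Gabriel ∩ Finn: 09:10-10:30, 10:40-10:55, 15:30-18:35.
The first common window of at least 60 minutes is 09:10-10:30, so the earliest start is 09:10.

09:10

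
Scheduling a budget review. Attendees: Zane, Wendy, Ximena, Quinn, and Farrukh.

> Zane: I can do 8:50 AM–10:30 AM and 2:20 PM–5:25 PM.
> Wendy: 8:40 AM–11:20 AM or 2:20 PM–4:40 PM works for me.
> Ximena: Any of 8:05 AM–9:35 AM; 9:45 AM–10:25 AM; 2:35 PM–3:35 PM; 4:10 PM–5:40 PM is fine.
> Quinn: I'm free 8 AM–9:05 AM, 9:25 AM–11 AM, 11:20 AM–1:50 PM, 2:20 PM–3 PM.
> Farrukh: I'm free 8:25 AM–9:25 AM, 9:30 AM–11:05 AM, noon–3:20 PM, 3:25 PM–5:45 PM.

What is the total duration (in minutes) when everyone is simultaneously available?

85

Zane ∩ Wendy: 08:50-10:30, 14:20-16:40.
Zane ∩ Wendy ∩ Ximena: 08:50-09:35, 09:45-10:25, 14:35-15:35, 16:10-16:40.
Zane ∩ Wendy ∩ Ximena ∩ Quinn: 08:50-09:05, 09:25-09:35, 09:45-10:25, 14:35-15:00.
Zane ∩ Wendy ∩ Ximena ∩ Quinn ∩ Farrukh: 08:50-09:05, 09:30-09:35, 09:45-10:25, 14:35-15:00.
Summing the common windows: 15 + 5 + 40 + 25 = 85 minutes.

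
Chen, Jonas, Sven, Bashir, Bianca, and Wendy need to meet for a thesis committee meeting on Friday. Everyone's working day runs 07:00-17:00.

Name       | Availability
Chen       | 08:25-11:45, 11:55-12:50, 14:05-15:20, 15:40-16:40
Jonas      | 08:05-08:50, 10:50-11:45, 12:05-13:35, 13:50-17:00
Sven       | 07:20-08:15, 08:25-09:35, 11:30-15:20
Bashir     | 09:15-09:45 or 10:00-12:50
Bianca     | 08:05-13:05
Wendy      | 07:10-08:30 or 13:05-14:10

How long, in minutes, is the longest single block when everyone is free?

0

Chen ∩ Jonas: 08:25-08:50, 10:50-11:45, 12:05-12:50, 14:05-15:20, 15:40-16:40.
Chen ∩ Jonas ∩ Sven: 08:25-08:50, 11:30-11:45, 12:05-12:50, 14:05-15:20.
Chen ∩ Jonas ∩ Sven ∩ Bashir: 11:30-11:45, 12:05-12:50.
Chen ∩ Jonas ∩ Sven ∩ Bashir ∩ Bianca: 11:30-11:45, 12:05-12:50.
Chen ∩ Jonas ∩ Sven ∩ Bashir ∩ Bianca ∩ Wendy: ∅.
There is no time when everyone is free.
No common window exists, so the longest block is 0 minutes.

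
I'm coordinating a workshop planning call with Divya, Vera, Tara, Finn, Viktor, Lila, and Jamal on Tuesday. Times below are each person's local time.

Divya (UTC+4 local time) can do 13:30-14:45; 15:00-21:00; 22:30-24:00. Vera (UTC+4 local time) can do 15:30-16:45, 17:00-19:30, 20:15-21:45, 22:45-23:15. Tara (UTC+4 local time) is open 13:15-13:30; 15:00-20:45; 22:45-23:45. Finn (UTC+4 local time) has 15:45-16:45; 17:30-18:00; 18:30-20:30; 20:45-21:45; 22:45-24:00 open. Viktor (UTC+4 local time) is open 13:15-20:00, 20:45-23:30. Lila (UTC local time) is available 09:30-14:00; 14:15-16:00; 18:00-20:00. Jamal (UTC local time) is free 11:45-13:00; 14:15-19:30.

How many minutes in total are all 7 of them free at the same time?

Divya in UTC: 09:30-10:45, 11:00-17:00, 18:30-20:00 (subtract 4h to convert from UTC+4).
Vera in UTC: 11:30-12:45, 13:00-15:30, 16:15-17:45, 18:45-19:15 (subtract 4h to convert from UTC+4).
Tara in UTC: 09:15-09:30, 11:00-16:45, 18:45-19:45 (subtract 4h to convert from UTC+4).
Finn in UTC: 11:45-12:45, 13:30-14:00, 14:30-16:30, 16:45-17:45, 18:45-20:00 (subtract 4h to convert from UTC+4).
Viktor in UTC: 09:15-16:00, 16:45-19:30 (subtract 4h to convert from UTC+4).
Lila in UTC: 09:30-14:00, 14:15-16:00, 18:00-20:00.
Jamal in UTC: 11:45-13:00, 14:15-19:30.
Divya ∩ Vera: 11:30-12:45, 13:00-15:30, 16:15-17:00, 18:45-19:15.
Divya ∩ Vera ∩ Tara: 11:30-12:45, 13:00-15:30, 16:15-16:45, 18:45-19:15.
Divya ∩ Vera ∩ Tara ∩ Finn: 11:45-12:45, 13:30-14:00, 14:30-15:30, 16:15-16:30, 18:45-19:15.
Divya ∩ Vera ∩ Tara ∩ Finn ∩ Viktor: 11:45-12:45, 13:30-14:00, 14:30-15:30, 18:45-19:15.
Divya ∩ Vera ∩ Tara ∩ Finn ∩ Viktor ∩ Lila: 11:45-12:45, 13:30-14:00, 14:30-15:30, 18:45-19:15.
Divya ∩ Vera ∩ Tara ∩ Finn ∩ Viktor ∩ Lila ∩ Jamal: 11:45-12:45, 14:30-15:30, 18:45-19:15.
So the common availability across everyone is 11:45-12:45, 14:30-15:30, 18:45-19:15.
Summing the common windows: 60 + 60 + 30 = 150 minutes.

150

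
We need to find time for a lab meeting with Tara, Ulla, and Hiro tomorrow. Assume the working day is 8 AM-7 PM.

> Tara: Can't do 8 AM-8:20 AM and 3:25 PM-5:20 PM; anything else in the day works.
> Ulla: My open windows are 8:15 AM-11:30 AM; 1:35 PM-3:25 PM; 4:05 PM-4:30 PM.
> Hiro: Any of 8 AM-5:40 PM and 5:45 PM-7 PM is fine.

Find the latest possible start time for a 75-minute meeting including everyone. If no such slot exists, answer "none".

Tara free: 08:20-15:25, 17:20-19:00 (invert busy blocks within the working day).
Ulla free: 08:15-11:30, 13:35-15:25, 16:05-16:30.
Hiro free: 08:00-17:40, 17:45-19:00.
Tara ∩ Ulla: 08:20-11:30, 13:35-15:25.
Tara ∩ Ulla ∩ Hiro: 08:20-11:30, 13:35-15:25.
Those are the intersection windows.
The last common window of at least 75 minutes is 13:35-15:25; a 75-minute meeting can start as late as 14:10 and still end by 15:25.

14:10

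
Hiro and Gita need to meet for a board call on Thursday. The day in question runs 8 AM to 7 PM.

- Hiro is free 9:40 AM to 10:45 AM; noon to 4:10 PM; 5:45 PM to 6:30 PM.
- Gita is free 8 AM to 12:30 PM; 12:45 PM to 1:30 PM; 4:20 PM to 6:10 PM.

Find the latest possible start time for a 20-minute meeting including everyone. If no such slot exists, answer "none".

17:50

Hiro ∩ Gita: 09:40-10:45, 12:00-12:30, 12:45-13:30, 17:45-18:10.
Those are the intersection windows.
The last common window of at least 20 minutes is 17:45-18:10; a 20-minute meeting can start as late as 17:50 and still end by 18:10.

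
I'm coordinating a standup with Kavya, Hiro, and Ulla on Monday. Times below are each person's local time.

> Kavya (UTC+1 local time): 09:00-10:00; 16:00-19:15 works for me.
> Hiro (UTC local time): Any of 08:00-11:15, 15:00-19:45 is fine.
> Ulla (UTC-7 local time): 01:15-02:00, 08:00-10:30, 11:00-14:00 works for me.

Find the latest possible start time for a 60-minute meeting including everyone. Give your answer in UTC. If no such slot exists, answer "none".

Kavya in UTC: 08:00-09:00, 15:00-18:15 (subtract 1h to convert from UTC+1).
Hiro in UTC: 08:00-11:15, 15:00-19:45.
Ulla in UTC: 08:15-09:00, 15:00-17:30, 18:00-21:00 (add 7h to convert from UTC-7).
Kavya ∩ Hiro: 08:00-09:00, 15:00-18:15.
Kavya ∩ Hiro ∩ Ulla: 08:15-09:00, 15:00-17:30, 18:00-18:15.
The last common window of at least 60 minutes is 15:00-17:30; a 60-minute meeting can start as late as 16:30 and still end by 17:30.

16:30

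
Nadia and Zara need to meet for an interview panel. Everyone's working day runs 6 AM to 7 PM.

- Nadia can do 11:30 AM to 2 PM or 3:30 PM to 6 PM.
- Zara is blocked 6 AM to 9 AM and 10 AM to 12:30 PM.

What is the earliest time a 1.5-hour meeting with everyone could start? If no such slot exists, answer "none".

12:30

Nadia free: 11:30-14:00, 15:30-18:00.
Zara free: 09:00-10:00, 12:30-19:00 (invert busy blocks within the working day).
Nadia ∩ Zara: 12:30-14:00, 15:30-18:00.
The first common window of at least 90 minutes is 12:30-14:00, so the earliest start is 12:30.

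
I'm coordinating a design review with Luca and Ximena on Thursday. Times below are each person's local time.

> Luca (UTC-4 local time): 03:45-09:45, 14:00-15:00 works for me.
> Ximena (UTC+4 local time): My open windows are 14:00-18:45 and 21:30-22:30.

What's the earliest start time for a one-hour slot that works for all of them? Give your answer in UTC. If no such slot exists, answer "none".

Luca in UTC: 07:45-13:45, 18:00-19:00 (add 4h to convert from UTC-4).
Ximena in UTC: 10:00-14:45, 17:30-18:30 (subtract 4h to convert from UTC+4).
Luca ∩ Ximena: 10:00-13:45, 18:00-18:30.
So the common availability across everyone is 10:00-13:45, 18:00-18:30.
The first common window of at least 60 minutes is 10:00-13:45, so the earliest start is 10:00.

10:00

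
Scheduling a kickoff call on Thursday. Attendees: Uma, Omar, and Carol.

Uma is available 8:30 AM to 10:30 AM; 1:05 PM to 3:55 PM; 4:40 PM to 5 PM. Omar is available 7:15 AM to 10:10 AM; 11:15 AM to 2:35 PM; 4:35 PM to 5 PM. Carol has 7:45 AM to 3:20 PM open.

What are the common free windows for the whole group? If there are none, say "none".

08:30-10:10, 13:05-14:35

Uma ∩ Omar: 08:30-10:10, 13:05-14:35, 16:40-17:00.
Uma ∩ Omar ∩ Carol: 08:30-10:10, 13:05-14:35.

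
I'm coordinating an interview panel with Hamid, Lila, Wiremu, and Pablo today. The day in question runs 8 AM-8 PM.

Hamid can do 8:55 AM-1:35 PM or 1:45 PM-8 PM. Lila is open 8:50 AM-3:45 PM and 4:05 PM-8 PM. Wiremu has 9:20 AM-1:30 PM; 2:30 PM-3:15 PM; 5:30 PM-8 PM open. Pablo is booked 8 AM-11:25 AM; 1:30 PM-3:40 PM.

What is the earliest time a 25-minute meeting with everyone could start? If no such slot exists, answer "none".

11:25

Hamid free: 08:55-13:35, 13:45-20:00.
Lila free: 08:50-15:45, 16:05-20:00.
Wiremu free: 09:20-13:30, 14:30-15:15, 17:30-20:00.
Pablo free: 11:25-13:30, 15:40-20:00 (invert busy blocks within the working day).
Hamid ∩ Lila: 08:55-13:35, 13:45-15:45, 16:05-20:00.
Hamid ∩ Lila ∩ Wiremu: 09:20-13:30, 14:30-15:15, 17:30-20:00.
Hamid ∩ Lila ∩ Wiremu ∩ Pablo: 11:25-13:30, 17:30-20:00.
The first common window of at least 25 minutes is 11:25-13:30, so the earliest start is 11:25.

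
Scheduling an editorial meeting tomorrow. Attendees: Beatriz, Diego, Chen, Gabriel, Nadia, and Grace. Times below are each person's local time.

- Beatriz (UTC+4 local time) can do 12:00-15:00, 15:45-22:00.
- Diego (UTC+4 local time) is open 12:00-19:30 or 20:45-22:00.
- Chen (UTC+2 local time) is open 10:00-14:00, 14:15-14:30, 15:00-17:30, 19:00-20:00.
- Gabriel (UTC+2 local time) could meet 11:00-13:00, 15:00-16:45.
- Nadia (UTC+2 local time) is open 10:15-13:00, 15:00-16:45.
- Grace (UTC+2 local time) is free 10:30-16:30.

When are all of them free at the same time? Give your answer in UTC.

Beatriz in UTC: 08:00-11:00, 11:45-18:00 (subtract 4h to convert from UTC+4).
Diego in UTC: 08:00-15:30, 16:45-18:00 (subtract 4h to convert from UTC+4).
Chen in UTC: 08:00-12:00, 12:15-12:30, 13:00-15:30, 17:00-18:00 (subtract 2h to convert from UTC+2).
Gabriel in UTC: 09:00-11:00, 13:00-14:45 (subtract 2h to convert from UTC+2).
Nadia in UTC: 08:15-11:00, 13:00-14:45 (subtract 2h to convert from UTC+2).
Grace in UTC: 08:30-14:30 (subtract 2h to convert from UTC+2).
Beatriz ∩ Diego: 08:00-11:00, 11:45-15:30, 16:45-18:00.
Beatriz ∩ Diego ∩ Chen: 08:00-11:00, 11:45-12:00, 12:15-12:30, 13:00-15:30, 17:00-18:00.
Beatriz ∩ Diego ∩ Chen ∩ Gabriel: 09:00-11:00, 13:00-14:45.
Beatriz ∩ Diego ∩ Chen ∩ Gabriel ∩ Nadia: 09:00-11:00, 13:00-14:45.
Beatriz ∩ Diego ∩ Chen ∩ Gabriel ∩ Nadia ∩ Grace: 09:00-11:00, 13:00-14:30.
So the common availability across everyone is 09:00-11:00, 13:00-14:30.

09:00-11:00, 13:00-14:30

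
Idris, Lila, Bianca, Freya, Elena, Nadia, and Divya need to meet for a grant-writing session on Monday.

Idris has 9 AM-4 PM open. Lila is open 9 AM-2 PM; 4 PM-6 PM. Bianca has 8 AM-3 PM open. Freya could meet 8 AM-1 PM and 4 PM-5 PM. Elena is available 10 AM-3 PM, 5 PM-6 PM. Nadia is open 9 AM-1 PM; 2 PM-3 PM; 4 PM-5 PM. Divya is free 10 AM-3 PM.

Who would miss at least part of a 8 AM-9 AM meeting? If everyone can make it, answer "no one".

Divya, Elena, Idris, Lila, Nadia

Idris: not fully free for 08:00-09:00. Lila: not fully free for 08:00-09:00. Bianca: free for 08:00-09:00. Freya: free for 08:00-09:00. Elena: not fully free for 08:00-09:00. Nadia: not fully free for 08:00-09:00. Divya: not fully free for 08:00-09:00.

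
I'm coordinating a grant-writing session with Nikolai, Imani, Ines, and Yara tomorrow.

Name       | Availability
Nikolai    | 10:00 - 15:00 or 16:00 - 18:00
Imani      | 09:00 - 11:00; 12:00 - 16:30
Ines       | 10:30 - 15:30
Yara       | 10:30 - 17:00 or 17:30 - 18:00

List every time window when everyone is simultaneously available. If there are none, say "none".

10:30-11:00, 12:00-15:00

Nikolai ∩ Imani: 10:00-11:00, 12:00-15:00, 16:00-16:30.
Nikolai ∩ Imani ∩ Ines: 10:30-11:00, 12:00-15:00.
Nikolai ∩ Imani ∩ Ines ∩ Yara: 10:30-11:00, 12:00-15:00.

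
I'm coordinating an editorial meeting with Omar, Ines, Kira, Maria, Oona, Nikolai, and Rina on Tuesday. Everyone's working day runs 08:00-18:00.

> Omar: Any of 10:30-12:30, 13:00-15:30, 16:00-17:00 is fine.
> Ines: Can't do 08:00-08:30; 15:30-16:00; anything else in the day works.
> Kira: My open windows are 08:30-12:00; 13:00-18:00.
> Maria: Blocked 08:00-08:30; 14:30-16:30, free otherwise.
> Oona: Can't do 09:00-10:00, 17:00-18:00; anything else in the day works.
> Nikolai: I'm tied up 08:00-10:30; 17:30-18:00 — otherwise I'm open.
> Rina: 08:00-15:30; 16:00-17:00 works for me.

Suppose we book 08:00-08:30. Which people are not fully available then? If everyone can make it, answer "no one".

Ines, Kira, Maria, Nikolai, Omar

Omar free: 10:30-12:30, 13:00-15:30, 16:00-17:00.
Ines free: 08:30-15:30, 16:00-18:00 (invert busy blocks within the working day).
Kira free: 08:30-12:00, 13:00-18:00.
Maria free: 08:30-14:30, 16:30-18:00 (invert busy blocks within the working day).
Oona free: 08:00-09:00, 10:00-17:00 (invert busy blocks within the working day).
Nikolai free: 10:30-17:30 (invert busy blocks within the working day).
Rina free: 08:00-15:30, 16:00-17:00.
Omar: not fully free for 08:00-08:30. Ines: not fully free for 08:00-08:30. Kira: not fully free for 08:00-08:30. Maria: not fully free for 08:00-08:30. Oona: free for 08:00-08:30. Nikolai: not fully free for 08:00-08:30. Rina: free for 08:00-08:30.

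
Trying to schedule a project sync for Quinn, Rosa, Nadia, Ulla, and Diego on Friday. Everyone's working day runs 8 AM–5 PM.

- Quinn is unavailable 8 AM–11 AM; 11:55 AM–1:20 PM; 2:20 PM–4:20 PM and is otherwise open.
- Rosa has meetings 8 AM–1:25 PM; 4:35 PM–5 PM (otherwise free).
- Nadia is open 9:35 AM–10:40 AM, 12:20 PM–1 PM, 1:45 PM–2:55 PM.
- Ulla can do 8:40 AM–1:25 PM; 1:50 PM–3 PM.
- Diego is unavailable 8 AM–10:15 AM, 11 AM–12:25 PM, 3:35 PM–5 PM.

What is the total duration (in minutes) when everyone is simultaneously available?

Quinn free: 11:00-11:55, 13:20-14:20, 16:20-17:00 (invert busy blocks within the working day).
Rosa free: 13:25-16:35 (invert busy blocks within the working day).
Nadia free: 09:35-10:40, 12:20-13:00, 13:45-14:55.
Ulla free: 08:40-13:25, 13:50-15:00.
Diego free: 10:15-11:00, 12:25-15:35 (invert busy blocks within the working day).
Quinn ∩ Rosa: 13:25-14:20, 16:20-16:35.
Quinn ∩ Rosa ∩ Nadia: 13:45-14:20.
Quinn ∩ Rosa ∩ Nadia ∩ Ulla: 13:50-14:20.
Quinn ∩ Rosa ∩ Nadia ∩ Ulla ∩ Diego: 13:50-14:20.
So the common availability across everyone is 13:50-14:20.
That's a single block of 30 minutes.

30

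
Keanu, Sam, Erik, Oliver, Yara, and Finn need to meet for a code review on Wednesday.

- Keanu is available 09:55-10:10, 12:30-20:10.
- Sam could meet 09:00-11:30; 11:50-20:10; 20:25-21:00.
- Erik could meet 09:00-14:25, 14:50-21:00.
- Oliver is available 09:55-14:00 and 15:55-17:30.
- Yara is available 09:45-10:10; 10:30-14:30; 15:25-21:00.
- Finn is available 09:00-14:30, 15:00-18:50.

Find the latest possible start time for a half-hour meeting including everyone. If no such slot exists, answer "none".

17:00

Keanu ∩ Sam: 09:55-10:10, 12:30-20:10.
Keanu ∩ Sam ∩ Erik: 09:55-10:10, 12:30-14:25, 14:50-20:10.
Keanu ∩ Sam ∩ Erik ∩ Oliver: 09:55-10:10, 12:30-14:00, 15:55-17:30.
Keanu ∩ Sam ∩ Erik ∩ Oliver ∩ Yara: 09:55-10:10, 12:30-14:00, 15:55-17:30.
Keanu ∩ Sam ∩ Erik ∩ Oliver ∩ Yara ∩ Finn: 09:55-10:10, 12:30-14:00, 15:55-17:30.
So the common availability across everyone is 09:55-10:10, 12:30-14:00, 15:55-17:30.
The last common window of at least 30 minutes is 15:55-17:30; a 30-minute meeting can start as late as 17:00 and still end by 17:30.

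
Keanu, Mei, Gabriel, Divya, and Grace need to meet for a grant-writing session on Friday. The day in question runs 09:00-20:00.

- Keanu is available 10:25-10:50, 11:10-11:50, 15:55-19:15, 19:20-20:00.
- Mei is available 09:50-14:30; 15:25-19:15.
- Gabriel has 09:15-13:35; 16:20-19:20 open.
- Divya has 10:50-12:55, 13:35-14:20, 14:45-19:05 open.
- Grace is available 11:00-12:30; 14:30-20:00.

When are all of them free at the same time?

11:10-11:50, 16:20-19:05

Keanu ∩ Mei: 10:25-10:50, 11:10-11:50, 15:55-19:15.
Keanu ∩ Mei ∩ Gabriel: 10:25-10:50, 11:10-11:50, 16:20-19:15.
Keanu ∩ Mei ∩ Gabriel ∩ Divya: 11:10-11:50, 16:20-19:05.
Keanu ∩ Mei ∩ Gabriel ∩ Divya ∩ Grace: 11:10-11:50, 16:20-19:05.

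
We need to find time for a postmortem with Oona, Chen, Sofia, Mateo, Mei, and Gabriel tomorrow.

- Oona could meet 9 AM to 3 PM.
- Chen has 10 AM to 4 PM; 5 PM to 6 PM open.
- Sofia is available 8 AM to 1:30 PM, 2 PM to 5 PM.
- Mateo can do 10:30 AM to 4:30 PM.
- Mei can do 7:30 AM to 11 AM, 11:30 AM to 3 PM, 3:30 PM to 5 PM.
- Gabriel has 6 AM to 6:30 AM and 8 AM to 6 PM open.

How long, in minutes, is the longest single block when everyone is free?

120

Oona ∩ Chen: 10:00-15:00.
Oona ∩ Chen ∩ Sofia: 10:00-13:30, 14:00-15:00.
Oona ∩ Chen ∩ Sofia ∩ Mateo: 10:30-13:30, 14:00-15:00.
Oona ∩ Chen ∩ Sofia ∩ Mateo ∩ Mei: 10:30-11:00, 11:30-13:30, 14:00-15:00.
Oona ∩ Chen ∩ Sofia ∩ Mateo ∩ Mei ∩ Gabriel: 10:30-11:00, 11:30-13:30, 14:00-15:00.
The longest is 11:30-13:30 at 120 minutes.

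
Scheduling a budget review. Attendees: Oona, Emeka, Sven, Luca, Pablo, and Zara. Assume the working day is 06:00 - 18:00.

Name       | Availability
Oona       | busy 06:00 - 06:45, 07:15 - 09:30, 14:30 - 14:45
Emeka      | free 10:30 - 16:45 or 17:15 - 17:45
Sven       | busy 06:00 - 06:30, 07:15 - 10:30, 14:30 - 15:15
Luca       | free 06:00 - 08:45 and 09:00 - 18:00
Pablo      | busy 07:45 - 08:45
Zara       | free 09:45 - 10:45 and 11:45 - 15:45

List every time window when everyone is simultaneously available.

Oona free: 06:45-07:15, 09:30-14:30, 14:45-18:00 (invert busy blocks within the working day).
Emeka free: 10:30-16:45, 17:15-17:45.
Sven free: 06:30-07:15, 10:30-14:30, 15:15-18:00 (invert busy blocks within the working day).
Luca free: 06:00-08:45, 09:00-18:00.
Pablo free: 06:00-07:45, 08:45-18:00 (invert busy blocks within the working day).
Zara free: 09:45-10:45, 11:45-15:45.
Oona ∩ Emeka: 10:30-14:30, 14:45-16:45, 17:15-17:45.
Oona ∩ Emeka ∩ Sven: 10:30-14:30, 15:15-16:45, 17:15-17:45.
Oona ∩ Emeka ∩ Sven ∩ Luca: 10:30-14:30, 15:15-16:45, 17:15-17:45.
Oona ∩ Emeka ∩ Sven ∩ Luca ∩ Pablo: 10:30-14:30, 15:15-16:45, 17:15-17:45.
Oona ∩ Emeka ∩ Sven ∩ Luca ∩ Pablo ∩ Zara: 10:30-10:45, 11:45-14:30, 15:15-15:45.

10:30-10:45, 11:45-14:30, 15:15-15:45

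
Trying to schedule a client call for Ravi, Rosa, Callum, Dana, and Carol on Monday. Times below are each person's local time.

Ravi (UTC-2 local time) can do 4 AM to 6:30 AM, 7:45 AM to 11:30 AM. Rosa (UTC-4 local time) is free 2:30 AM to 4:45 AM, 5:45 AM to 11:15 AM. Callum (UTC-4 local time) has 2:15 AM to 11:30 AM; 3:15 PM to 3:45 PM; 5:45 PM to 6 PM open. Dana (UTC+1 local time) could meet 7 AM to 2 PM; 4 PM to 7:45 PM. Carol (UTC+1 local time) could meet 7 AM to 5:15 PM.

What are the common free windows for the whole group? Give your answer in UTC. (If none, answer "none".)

06:30-08:30, 09:45-13:00

Ravi in UTC: 06:00-08:30, 09:45-13:30 (add 2h to convert from UTC-2).
Rosa in UTC: 06:30-08:45, 09:45-15:15 (add 4h to convert from UTC-4).
Callum in UTC: 06:15-15:30, 19:15-19:45, 21:45-22:00 (add 4h to convert from UTC-4).
Dana in UTC: 06:00-13:00, 15:00-18:45 (subtract 1h to convert from UTC+1).
Carol in UTC: 06:00-16:15 (subtract 1h to convert from UTC+1).
Ravi ∩ Rosa: 06:30-08:30, 09:45-13:30.
Ravi ∩ Rosa ∩ Callum: 06:30-08:30, 09:45-13:30.
Ravi ∩ Rosa ∩ Callum ∩ Dana: 06:30-08:30, 09:45-13:00.
Ravi ∩ Rosa ∩ Callum ∩ Dana ∩ Carol: 06:30-08:30, 09:45-13:00.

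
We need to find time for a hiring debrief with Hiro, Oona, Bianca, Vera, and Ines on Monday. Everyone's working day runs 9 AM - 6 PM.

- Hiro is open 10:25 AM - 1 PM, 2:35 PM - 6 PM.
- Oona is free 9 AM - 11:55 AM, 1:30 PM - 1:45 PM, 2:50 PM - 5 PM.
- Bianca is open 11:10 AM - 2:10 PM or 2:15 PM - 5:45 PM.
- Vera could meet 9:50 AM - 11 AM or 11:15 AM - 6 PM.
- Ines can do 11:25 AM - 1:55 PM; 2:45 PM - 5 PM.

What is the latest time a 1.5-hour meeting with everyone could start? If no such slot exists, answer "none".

15:30

Hiro ∩ Oona: 10:25-11:55, 14:50-17:00.
Hiro ∩ Oona ∩ Bianca: 11:10-11:55, 14:50-17:00.
Hiro ∩ Oona ∩ Bianca ∩ Vera: 11:15-11:55, 14:50-17:00.
Hiro ∩ Oona ∩ Bianca ∩ Vera ∩ Ines: 11:25-11:55, 14:50-17:00.
The last common window of at least 90 minutes is 14:50-17:00; a 90-minute meeting can start as late as 15:30 and still end by 17:00.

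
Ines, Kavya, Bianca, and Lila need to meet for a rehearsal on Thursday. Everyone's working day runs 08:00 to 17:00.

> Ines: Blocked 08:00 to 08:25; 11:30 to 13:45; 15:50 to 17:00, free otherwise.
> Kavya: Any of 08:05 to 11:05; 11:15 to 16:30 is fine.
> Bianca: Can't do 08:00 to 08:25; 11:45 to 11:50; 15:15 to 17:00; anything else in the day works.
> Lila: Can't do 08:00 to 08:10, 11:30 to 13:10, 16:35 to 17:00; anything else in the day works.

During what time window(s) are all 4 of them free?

Ines free: 08:25-11:30, 13:45-15:50 (invert busy blocks within the working day).
Kavya free: 08:05-11:05, 11:15-16:30.
Bianca free: 08:25-11:45, 11:50-15:15 (invert busy blocks within the working day).
Lila free: 08:10-11:30, 13:10-16:35 (invert busy blocks within the working day).
Ines ∩ Kavya: 08:25-11:05, 11:15-11:30, 13:45-15:50.
Ines ∩ Kavya ∩ Bianca: 08:25-11:05, 11:15-11:30, 13:45-15:15.
Ines ∩ Kavya ∩ Bianca ∩ Lila: 08:25-11:05, 11:15-11:30, 13:45-15:15.

08:25-11:05, 11:15-11:30, 13:45-15:15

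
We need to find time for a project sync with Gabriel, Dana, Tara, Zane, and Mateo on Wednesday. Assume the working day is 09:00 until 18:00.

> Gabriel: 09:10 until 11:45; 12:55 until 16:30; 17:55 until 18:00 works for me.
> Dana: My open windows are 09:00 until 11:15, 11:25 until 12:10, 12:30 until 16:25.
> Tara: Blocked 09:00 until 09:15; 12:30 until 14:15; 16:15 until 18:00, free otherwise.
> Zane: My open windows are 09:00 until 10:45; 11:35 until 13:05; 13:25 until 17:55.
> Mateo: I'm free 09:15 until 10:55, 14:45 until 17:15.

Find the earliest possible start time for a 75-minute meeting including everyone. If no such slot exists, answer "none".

Gabriel free: 09:10-11:45, 12:55-16:30, 17:55-18:00.
Dana free: 09:00-11:15, 11:25-12:10, 12:30-16:25.
Tara free: 09:15-12:30, 14:15-16:15 (invert busy blocks within the working day).
Zane free: 09:00-10:45, 11:35-13:05, 13:25-17:55.
Mateo free: 09:15-10:55, 14:45-17:15.
Gabriel ∩ Dana: 09:10-11:15, 11:25-11:45, 12:55-16:25.
Gabriel ∩ Dana ∩ Tara: 09:15-11:15, 11:25-11:45, 14:15-16:15.
Gabriel ∩ Dana ∩ Tara ∩ Zane: 09:15-10:45, 11:35-11:45, 14:15-16:15.
Gabriel ∩ Dana ∩ Tara ∩ Zane ∩ Mateo: 09:15-10:45, 14:45-16:15.
Those are the intersection windows.
The first common window of at least 75 minutes is 09:15-10:45, so the earliest start is 09:15.

09:15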